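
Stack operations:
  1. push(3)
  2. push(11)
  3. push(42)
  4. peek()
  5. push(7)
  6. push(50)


push(3) -> [3]
push(11) -> [3, 11]
push(42) -> [3, 11, 42]
peek()->42
push(7) -> [3, 11, 42, 7]
push(50) -> [3, 11, 42, 7, 50]

Final stack: [3, 11, 42, 7, 50]


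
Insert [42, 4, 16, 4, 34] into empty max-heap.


Insert 42: [42]
Insert 4: [42, 4]
Insert 16: [42, 4, 16]
Insert 4: [42, 4, 16, 4]
Insert 34: [42, 34, 16, 4, 4]

Final heap: [42, 34, 16, 4, 4]


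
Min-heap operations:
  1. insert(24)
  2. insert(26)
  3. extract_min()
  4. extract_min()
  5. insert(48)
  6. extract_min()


insert(24) -> [24]
insert(26) -> [24, 26]
extract_min()->24, [26]
extract_min()->26, []
insert(48) -> [48]
extract_min()->48, []

Final heap: []


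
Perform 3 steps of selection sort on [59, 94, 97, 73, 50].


Initial: [59, 94, 97, 73, 50]
Step 1: min=50 at 4
  Swap: [50, 94, 97, 73, 59]
Step 2: min=59 at 4
  Swap: [50, 59, 97, 73, 94]
Step 3: min=73 at 3
  Swap: [50, 59, 73, 97, 94]

After 3 steps: [50, 59, 73, 97, 94]


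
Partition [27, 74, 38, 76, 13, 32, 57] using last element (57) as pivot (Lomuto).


Pivot: 57
  27 <= 57: advance i (no swap)
  38 <= 57: swap -> [27, 38, 74, 76, 13, 32, 57]
  13 <= 57: swap -> [27, 38, 13, 76, 74, 32, 57]
  32 <= 57: swap -> [27, 38, 13, 32, 74, 76, 57]
Place pivot at 4: [27, 38, 13, 32, 57, 76, 74]

Partitioned: [27, 38, 13, 32, 57, 76, 74]


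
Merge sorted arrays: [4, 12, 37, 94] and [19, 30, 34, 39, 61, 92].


Take 4 from A
Take 12 from A
Take 19 from B
Take 30 from B
Take 34 from B
Take 37 from A
Take 39 from B
Take 61 from B
Take 92 from B

Merged: [4, 12, 19, 30, 34, 37, 39, 61, 92, 94]


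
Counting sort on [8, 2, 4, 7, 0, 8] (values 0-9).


Input: [8, 2, 4, 7, 0, 8]
Counts: [1, 0, 1, 0, 1, 0, 0, 1, 2, 0]

Sorted: [0, 2, 4, 7, 8, 8]


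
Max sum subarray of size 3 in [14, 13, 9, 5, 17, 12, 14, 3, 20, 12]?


[0:3]: 36
[1:4]: 27
[2:5]: 31
[3:6]: 34
[4:7]: 43
[5:8]: 29
[6:9]: 37
[7:10]: 35

Max: 43 at [4:7]


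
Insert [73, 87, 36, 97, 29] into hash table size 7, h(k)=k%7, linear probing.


Insert 73: h=3 -> slot 3
Insert 87: h=3, 1 probes -> slot 4
Insert 36: h=1 -> slot 1
Insert 97: h=6 -> slot 6
Insert 29: h=1, 1 probes -> slot 2

Table: [None, 36, 29, 73, 87, None, 97]


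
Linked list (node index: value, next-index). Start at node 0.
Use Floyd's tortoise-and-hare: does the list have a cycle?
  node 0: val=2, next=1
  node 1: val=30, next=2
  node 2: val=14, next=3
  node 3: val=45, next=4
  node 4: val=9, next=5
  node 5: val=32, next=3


Floyd's tortoise (slow, +1) and hare (fast, +2):
  init: slow=0, fast=0
  step 1: slow=1, fast=2
  step 2: slow=2, fast=4
  step 3: slow=3, fast=3
  slow == fast at node 3: cycle detected

Cycle: yes


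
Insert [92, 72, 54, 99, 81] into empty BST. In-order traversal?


Insert 92: root
Insert 72: L from 92
Insert 54: L from 92 -> L from 72
Insert 99: R from 92
Insert 81: L from 92 -> R from 72

In-order: [54, 72, 81, 92, 99]


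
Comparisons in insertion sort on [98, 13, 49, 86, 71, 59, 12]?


Algorithm: insertion sort
Input: [98, 13, 49, 86, 71, 59, 12]
Sorted: [12, 13, 49, 59, 71, 86, 98]

18


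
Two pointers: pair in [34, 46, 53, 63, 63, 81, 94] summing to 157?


lo=0(34)+hi=6(94)=128
lo=1(46)+hi=6(94)=140
lo=2(53)+hi=6(94)=147
lo=3(63)+hi=6(94)=157

Yes: 63+94=157


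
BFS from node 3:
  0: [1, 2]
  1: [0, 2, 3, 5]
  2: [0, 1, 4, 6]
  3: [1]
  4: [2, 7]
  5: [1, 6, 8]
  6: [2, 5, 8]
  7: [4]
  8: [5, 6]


Visit 3, enqueue [1]
Visit 1, enqueue [0, 2, 5]
Visit 0, enqueue []
Visit 2, enqueue [4, 6]
Visit 5, enqueue [8]
Visit 4, enqueue [7]
Visit 6, enqueue []
Visit 8, enqueue []
Visit 7, enqueue []

BFS order: [3, 1, 0, 2, 5, 4, 6, 8, 7]


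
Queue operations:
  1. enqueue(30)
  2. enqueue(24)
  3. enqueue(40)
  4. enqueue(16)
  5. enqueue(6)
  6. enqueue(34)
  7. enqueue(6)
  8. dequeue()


enqueue(30) -> [30]
enqueue(24) -> [30, 24]
enqueue(40) -> [30, 24, 40]
enqueue(16) -> [30, 24, 40, 16]
enqueue(6) -> [30, 24, 40, 16, 6]
enqueue(34) -> [30, 24, 40, 16, 6, 34]
enqueue(6) -> [30, 24, 40, 16, 6, 34, 6]
dequeue()->30, [24, 40, 16, 6, 34, 6]

Final queue: [24, 40, 16, 6, 34, 6]


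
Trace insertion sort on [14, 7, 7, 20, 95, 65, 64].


Initial: [14, 7, 7, 20, 95, 65, 64]
Insert 7: [7, 14, 7, 20, 95, 65, 64]
Insert 7: [7, 7, 14, 20, 95, 65, 64]
Insert 20: [7, 7, 14, 20, 95, 65, 64]
Insert 95: [7, 7, 14, 20, 95, 65, 64]
Insert 65: [7, 7, 14, 20, 65, 95, 64]
Insert 64: [7, 7, 14, 20, 64, 65, 95]

Sorted: [7, 7, 14, 20, 64, 65, 95]


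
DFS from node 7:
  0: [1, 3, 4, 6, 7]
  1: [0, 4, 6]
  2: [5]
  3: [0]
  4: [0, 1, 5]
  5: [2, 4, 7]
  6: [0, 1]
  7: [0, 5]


Visit 7, push [5, 0]
Visit 0, push [6, 4, 3, 1]
Visit 1, push [6, 4]
Visit 4, push [5]
Visit 5, push [2]
Visit 2, push []
Visit 6, push []
Visit 3, push []

DFS order: [7, 0, 1, 4, 5, 2, 6, 3]


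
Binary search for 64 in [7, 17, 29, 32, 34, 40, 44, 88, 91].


Step 1: lo=0, hi=8, mid=4, val=34
Step 2: lo=5, hi=8, mid=6, val=44
Step 3: lo=7, hi=8, mid=7, val=88

Not found


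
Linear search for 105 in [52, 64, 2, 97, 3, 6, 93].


i=0: 52!=105
i=1: 64!=105
i=2: 2!=105
i=3: 97!=105
i=4: 3!=105
i=5: 6!=105
i=6: 93!=105

Not found, 7 comps


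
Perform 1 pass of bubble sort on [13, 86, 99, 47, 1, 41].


Initial: [13, 86, 99, 47, 1, 41]
Pass 1: [13, 86, 47, 1, 41, 99] (3 swaps)

After 1 pass: [13, 86, 47, 1, 41, 99]


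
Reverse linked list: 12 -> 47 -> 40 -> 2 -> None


Step 1: curr=12, set curr.next=prev(None) | reversed so far: 12
Step 2: curr=47, set curr.next=prev(12) | reversed so far: 47 -> 12
Step 3: curr=40, set curr.next=prev(47) | reversed so far: 40 -> 47 -> 12
Step 4: curr=2, set curr.next=prev(40) | reversed so far: 2 -> 40 -> 47 -> 12

2 -> 40 -> 47 -> 12 -> None


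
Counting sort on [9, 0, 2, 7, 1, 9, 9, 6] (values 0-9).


Input: [9, 0, 2, 7, 1, 9, 9, 6]
Counts: [1, 1, 1, 0, 0, 0, 1, 1, 0, 3]

Sorted: [0, 1, 2, 6, 7, 9, 9, 9]


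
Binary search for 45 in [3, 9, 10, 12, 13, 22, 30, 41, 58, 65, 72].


Step 1: lo=0, hi=10, mid=5, val=22
Step 2: lo=6, hi=10, mid=8, val=58
Step 3: lo=6, hi=7, mid=6, val=30
Step 4: lo=7, hi=7, mid=7, val=41

Not found


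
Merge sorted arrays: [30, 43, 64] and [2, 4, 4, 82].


Take 2 from B
Take 4 from B
Take 4 from B
Take 30 from A
Take 43 from A
Take 64 from A

Merged: [2, 4, 4, 30, 43, 64, 82]


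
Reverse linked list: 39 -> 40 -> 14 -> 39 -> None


Step 1: curr=39, set curr.next=prev(None) | reversed so far: 39
Step 2: curr=40, set curr.next=prev(39) | reversed so far: 40 -> 39
Step 3: curr=14, set curr.next=prev(40) | reversed so far: 14 -> 40 -> 39
Step 4: curr=39, set curr.next=prev(14) | reversed so far: 39 -> 14 -> 40 -> 39

39 -> 14 -> 40 -> 39 -> None


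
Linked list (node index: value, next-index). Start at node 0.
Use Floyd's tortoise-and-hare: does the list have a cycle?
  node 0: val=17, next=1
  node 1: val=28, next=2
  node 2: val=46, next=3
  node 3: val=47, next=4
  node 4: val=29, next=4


Floyd's tortoise (slow, +1) and hare (fast, +2):
  init: slow=0, fast=0
  step 1: slow=1, fast=2
  step 2: slow=2, fast=4
  step 3: slow=3, fast=4
  step 4: slow=4, fast=4
  slow == fast at node 4: cycle detected

Cycle: yes


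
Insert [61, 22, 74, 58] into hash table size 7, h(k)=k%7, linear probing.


Insert 61: h=5 -> slot 5
Insert 22: h=1 -> slot 1
Insert 74: h=4 -> slot 4
Insert 58: h=2 -> slot 2

Table: [None, 22, 58, None, 74, 61, None]


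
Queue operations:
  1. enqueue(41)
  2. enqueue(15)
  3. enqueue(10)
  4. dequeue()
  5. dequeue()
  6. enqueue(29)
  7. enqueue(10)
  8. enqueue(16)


enqueue(41) -> [41]
enqueue(15) -> [41, 15]
enqueue(10) -> [41, 15, 10]
dequeue()->41, [15, 10]
dequeue()->15, [10]
enqueue(29) -> [10, 29]
enqueue(10) -> [10, 29, 10]
enqueue(16) -> [10, 29, 10, 16]

Final queue: [10, 29, 10, 16]


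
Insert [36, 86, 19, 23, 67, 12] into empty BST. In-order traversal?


Insert 36: root
Insert 86: R from 36
Insert 19: L from 36
Insert 23: L from 36 -> R from 19
Insert 67: R from 36 -> L from 86
Insert 12: L from 36 -> L from 19

In-order: [12, 19, 23, 36, 67, 86]


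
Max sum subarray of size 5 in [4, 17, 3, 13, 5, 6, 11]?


[0:5]: 42
[1:6]: 44
[2:7]: 38

Max: 44 at [1:6]


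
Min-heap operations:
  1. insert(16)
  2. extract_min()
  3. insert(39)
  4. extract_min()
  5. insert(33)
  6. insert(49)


insert(16) -> [16]
extract_min()->16, []
insert(39) -> [39]
extract_min()->39, []
insert(33) -> [33]
insert(49) -> [33, 49]

Final heap: [33, 49]


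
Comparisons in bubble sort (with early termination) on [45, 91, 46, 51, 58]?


Algorithm: bubble sort (with early termination)
Input: [45, 91, 46, 51, 58]
Sorted: [45, 46, 51, 58, 91]

7


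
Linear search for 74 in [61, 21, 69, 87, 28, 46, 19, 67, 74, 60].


i=0: 61!=74
i=1: 21!=74
i=2: 69!=74
i=3: 87!=74
i=4: 28!=74
i=5: 46!=74
i=6: 19!=74
i=7: 67!=74
i=8: 74==74 found!

Found at 8, 9 comps


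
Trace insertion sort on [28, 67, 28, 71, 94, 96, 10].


Initial: [28, 67, 28, 71, 94, 96, 10]
Insert 67: [28, 67, 28, 71, 94, 96, 10]
Insert 28: [28, 28, 67, 71, 94, 96, 10]
Insert 71: [28, 28, 67, 71, 94, 96, 10]
Insert 94: [28, 28, 67, 71, 94, 96, 10]
Insert 96: [28, 28, 67, 71, 94, 96, 10]
Insert 10: [10, 28, 28, 67, 71, 94, 96]

Sorted: [10, 28, 28, 67, 71, 94, 96]


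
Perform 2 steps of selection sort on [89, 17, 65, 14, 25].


Initial: [89, 17, 65, 14, 25]
Step 1: min=14 at 3
  Swap: [14, 17, 65, 89, 25]
Step 2: min=17 at 1
  Swap: [14, 17, 65, 89, 25]

After 2 steps: [14, 17, 65, 89, 25]


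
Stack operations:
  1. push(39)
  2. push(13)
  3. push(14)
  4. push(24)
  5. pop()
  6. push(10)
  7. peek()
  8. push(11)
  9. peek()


push(39) -> [39]
push(13) -> [39, 13]
push(14) -> [39, 13, 14]
push(24) -> [39, 13, 14, 24]
pop()->24, [39, 13, 14]
push(10) -> [39, 13, 14, 10]
peek()->10
push(11) -> [39, 13, 14, 10, 11]
peek()->11

Final stack: [39, 13, 14, 10, 11]


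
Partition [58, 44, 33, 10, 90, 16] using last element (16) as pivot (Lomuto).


Pivot: 16
  10 <= 16: swap -> [10, 44, 33, 58, 90, 16]
Place pivot at 1: [10, 16, 33, 58, 90, 44]

Partitioned: [10, 16, 33, 58, 90, 44]


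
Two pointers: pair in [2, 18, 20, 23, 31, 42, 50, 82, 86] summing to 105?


lo=0(2)+hi=8(86)=88
lo=1(18)+hi=8(86)=104
lo=2(20)+hi=8(86)=106
lo=2(20)+hi=7(82)=102
lo=3(23)+hi=7(82)=105

Yes: 23+82=105


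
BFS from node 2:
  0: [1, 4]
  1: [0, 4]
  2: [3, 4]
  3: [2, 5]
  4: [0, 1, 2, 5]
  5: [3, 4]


Visit 2, enqueue [3, 4]
Visit 3, enqueue [5]
Visit 4, enqueue [0, 1]
Visit 5, enqueue []
Visit 0, enqueue []
Visit 1, enqueue []

BFS order: [2, 3, 4, 5, 0, 1]


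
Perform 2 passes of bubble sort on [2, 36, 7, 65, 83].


Initial: [2, 36, 7, 65, 83]
Pass 1: [2, 7, 36, 65, 83] (1 swaps)
Pass 2: [2, 7, 36, 65, 83] (0 swaps)

After 2 passes: [2, 7, 36, 65, 83]


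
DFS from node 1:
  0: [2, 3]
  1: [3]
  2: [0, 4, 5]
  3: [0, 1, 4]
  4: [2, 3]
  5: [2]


Visit 1, push [3]
Visit 3, push [4, 0]
Visit 0, push [2]
Visit 2, push [5, 4]
Visit 4, push []
Visit 5, push []

DFS order: [1, 3, 0, 2, 4, 5]


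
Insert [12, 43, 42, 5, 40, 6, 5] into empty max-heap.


Insert 12: [12]
Insert 43: [43, 12]
Insert 42: [43, 12, 42]
Insert 5: [43, 12, 42, 5]
Insert 40: [43, 40, 42, 5, 12]
Insert 6: [43, 40, 42, 5, 12, 6]
Insert 5: [43, 40, 42, 5, 12, 6, 5]

Final heap: [43, 40, 42, 5, 12, 6, 5]


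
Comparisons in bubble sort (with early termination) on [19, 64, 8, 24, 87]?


Algorithm: bubble sort (with early termination)
Input: [19, 64, 8, 24, 87]
Sorted: [8, 19, 24, 64, 87]

9


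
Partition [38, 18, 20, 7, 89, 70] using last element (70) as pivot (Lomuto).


Pivot: 70
  38 <= 70: advance i (no swap)
  18 <= 70: advance i (no swap)
  20 <= 70: advance i (no swap)
  7 <= 70: advance i (no swap)
Place pivot at 4: [38, 18, 20, 7, 70, 89]

Partitioned: [38, 18, 20, 7, 70, 89]


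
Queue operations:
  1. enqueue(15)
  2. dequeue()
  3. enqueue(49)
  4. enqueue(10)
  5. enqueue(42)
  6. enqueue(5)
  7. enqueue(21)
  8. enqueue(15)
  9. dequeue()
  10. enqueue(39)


enqueue(15) -> [15]
dequeue()->15, []
enqueue(49) -> [49]
enqueue(10) -> [49, 10]
enqueue(42) -> [49, 10, 42]
enqueue(5) -> [49, 10, 42, 5]
enqueue(21) -> [49, 10, 42, 5, 21]
enqueue(15) -> [49, 10, 42, 5, 21, 15]
dequeue()->49, [10, 42, 5, 21, 15]
enqueue(39) -> [10, 42, 5, 21, 15, 39]

Final queue: [10, 42, 5, 21, 15, 39]


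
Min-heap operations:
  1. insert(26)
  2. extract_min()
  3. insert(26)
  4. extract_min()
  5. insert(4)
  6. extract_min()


insert(26) -> [26]
extract_min()->26, []
insert(26) -> [26]
extract_min()->26, []
insert(4) -> [4]
extract_min()->4, []

Final heap: []


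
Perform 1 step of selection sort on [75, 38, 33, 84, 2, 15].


Initial: [75, 38, 33, 84, 2, 15]
Step 1: min=2 at 4
  Swap: [2, 38, 33, 84, 75, 15]

After 1 step: [2, 38, 33, 84, 75, 15]


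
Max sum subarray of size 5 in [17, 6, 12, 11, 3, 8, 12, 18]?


[0:5]: 49
[1:6]: 40
[2:7]: 46
[3:8]: 52

Max: 52 at [3:8]


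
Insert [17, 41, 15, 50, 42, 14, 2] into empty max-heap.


Insert 17: [17]
Insert 41: [41, 17]
Insert 15: [41, 17, 15]
Insert 50: [50, 41, 15, 17]
Insert 42: [50, 42, 15, 17, 41]
Insert 14: [50, 42, 15, 17, 41, 14]
Insert 2: [50, 42, 15, 17, 41, 14, 2]

Final heap: [50, 42, 15, 17, 41, 14, 2]


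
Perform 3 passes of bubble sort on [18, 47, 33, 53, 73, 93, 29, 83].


Initial: [18, 47, 33, 53, 73, 93, 29, 83]
Pass 1: [18, 33, 47, 53, 73, 29, 83, 93] (3 swaps)
Pass 2: [18, 33, 47, 53, 29, 73, 83, 93] (1 swaps)
Pass 3: [18, 33, 47, 29, 53, 73, 83, 93] (1 swaps)

After 3 passes: [18, 33, 47, 29, 53, 73, 83, 93]


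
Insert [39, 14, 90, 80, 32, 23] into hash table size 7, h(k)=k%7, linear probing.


Insert 39: h=4 -> slot 4
Insert 14: h=0 -> slot 0
Insert 90: h=6 -> slot 6
Insert 80: h=3 -> slot 3
Insert 32: h=4, 1 probes -> slot 5
Insert 23: h=2 -> slot 2

Table: [14, None, 23, 80, 39, 32, 90]


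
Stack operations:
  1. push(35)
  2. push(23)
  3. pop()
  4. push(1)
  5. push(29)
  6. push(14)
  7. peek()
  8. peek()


push(35) -> [35]
push(23) -> [35, 23]
pop()->23, [35]
push(1) -> [35, 1]
push(29) -> [35, 1, 29]
push(14) -> [35, 1, 29, 14]
peek()->14
peek()->14

Final stack: [35, 1, 29, 14]


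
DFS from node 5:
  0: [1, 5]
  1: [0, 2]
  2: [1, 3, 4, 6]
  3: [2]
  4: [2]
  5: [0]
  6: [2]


Visit 5, push [0]
Visit 0, push [1]
Visit 1, push [2]
Visit 2, push [6, 4, 3]
Visit 3, push []
Visit 4, push []
Visit 6, push []

DFS order: [5, 0, 1, 2, 3, 4, 6]


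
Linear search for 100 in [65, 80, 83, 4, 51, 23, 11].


i=0: 65!=100
i=1: 80!=100
i=2: 83!=100
i=3: 4!=100
i=4: 51!=100
i=5: 23!=100
i=6: 11!=100

Not found, 7 comps


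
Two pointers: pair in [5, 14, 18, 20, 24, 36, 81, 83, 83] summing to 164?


lo=0(5)+hi=8(83)=88
lo=1(14)+hi=8(83)=97
lo=2(18)+hi=8(83)=101
lo=3(20)+hi=8(83)=103
lo=4(24)+hi=8(83)=107
lo=5(36)+hi=8(83)=119
lo=6(81)+hi=8(83)=164

Yes: 81+83=164


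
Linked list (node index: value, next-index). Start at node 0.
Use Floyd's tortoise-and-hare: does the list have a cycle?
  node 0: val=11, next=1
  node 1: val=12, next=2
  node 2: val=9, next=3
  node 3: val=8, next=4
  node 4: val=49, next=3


Floyd's tortoise (slow, +1) and hare (fast, +2):
  init: slow=0, fast=0
  step 1: slow=1, fast=2
  step 2: slow=2, fast=4
  step 3: slow=3, fast=4
  step 4: slow=4, fast=4
  slow == fast at node 4: cycle detected

Cycle: yes


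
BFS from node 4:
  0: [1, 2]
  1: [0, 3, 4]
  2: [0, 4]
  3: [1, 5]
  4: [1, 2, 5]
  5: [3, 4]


Visit 4, enqueue [1, 2, 5]
Visit 1, enqueue [0, 3]
Visit 2, enqueue []
Visit 5, enqueue []
Visit 0, enqueue []
Visit 3, enqueue []

BFS order: [4, 1, 2, 5, 0, 3]


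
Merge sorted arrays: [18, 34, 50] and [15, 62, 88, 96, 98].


Take 15 from B
Take 18 from A
Take 34 from A
Take 50 from A

Merged: [15, 18, 34, 50, 62, 88, 96, 98]


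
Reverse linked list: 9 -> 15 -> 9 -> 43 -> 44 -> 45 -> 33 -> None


Step 1: curr=9, set curr.next=prev(None) | reversed so far: 9
Step 2: curr=15, set curr.next=prev(9) | reversed so far: 15 -> 9
Step 3: curr=9, set curr.next=prev(15) | reversed so far: 9 -> 15 -> 9
Step 4: curr=43, set curr.next=prev(9) | reversed so far: 43 -> 9 -> 15 -> 9
Step 5: curr=44, set curr.next=prev(43) | reversed so far: 44 -> 43 -> 9 -> 15 -> 9
Step 6: curr=45, set curr.next=prev(44) | reversed so far: 45 -> 44 -> 43 -> 9 -> 15 -> 9
Step 7: curr=33, set curr.next=prev(45) | reversed so far: 33 -> 45 -> 44 -> 43 -> 9 -> 15 -> 9

33 -> 45 -> 44 -> 43 -> 9 -> 15 -> 9 -> None


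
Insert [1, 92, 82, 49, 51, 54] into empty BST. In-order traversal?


Insert 1: root
Insert 92: R from 1
Insert 82: R from 1 -> L from 92
Insert 49: R from 1 -> L from 92 -> L from 82
Insert 51: R from 1 -> L from 92 -> L from 82 -> R from 49
Insert 54: R from 1 -> L from 92 -> L from 82 -> R from 49 -> R from 51

In-order: [1, 49, 51, 54, 82, 92]


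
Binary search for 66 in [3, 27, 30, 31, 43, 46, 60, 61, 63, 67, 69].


Step 1: lo=0, hi=10, mid=5, val=46
Step 2: lo=6, hi=10, mid=8, val=63
Step 3: lo=9, hi=10, mid=9, val=67

Not found


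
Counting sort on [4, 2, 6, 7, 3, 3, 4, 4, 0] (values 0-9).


Input: [4, 2, 6, 7, 3, 3, 4, 4, 0]
Counts: [1, 0, 1, 2, 3, 0, 1, 1, 0, 0]

Sorted: [0, 2, 3, 3, 4, 4, 4, 6, 7]


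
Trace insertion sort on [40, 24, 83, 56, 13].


Initial: [40, 24, 83, 56, 13]
Insert 24: [24, 40, 83, 56, 13]
Insert 83: [24, 40, 83, 56, 13]
Insert 56: [24, 40, 56, 83, 13]
Insert 13: [13, 24, 40, 56, 83]

Sorted: [13, 24, 40, 56, 83]


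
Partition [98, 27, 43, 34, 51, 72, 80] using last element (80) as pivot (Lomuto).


Pivot: 80
  27 <= 80: swap -> [27, 98, 43, 34, 51, 72, 80]
  43 <= 80: swap -> [27, 43, 98, 34, 51, 72, 80]
  34 <= 80: swap -> [27, 43, 34, 98, 51, 72, 80]
  51 <= 80: swap -> [27, 43, 34, 51, 98, 72, 80]
  72 <= 80: swap -> [27, 43, 34, 51, 72, 98, 80]
Place pivot at 5: [27, 43, 34, 51, 72, 80, 98]

Partitioned: [27, 43, 34, 51, 72, 80, 98]


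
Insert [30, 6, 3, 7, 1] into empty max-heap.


Insert 30: [30]
Insert 6: [30, 6]
Insert 3: [30, 6, 3]
Insert 7: [30, 7, 3, 6]
Insert 1: [30, 7, 3, 6, 1]

Final heap: [30, 7, 3, 6, 1]


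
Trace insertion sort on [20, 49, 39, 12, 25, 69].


Initial: [20, 49, 39, 12, 25, 69]
Insert 49: [20, 49, 39, 12, 25, 69]
Insert 39: [20, 39, 49, 12, 25, 69]
Insert 12: [12, 20, 39, 49, 25, 69]
Insert 25: [12, 20, 25, 39, 49, 69]
Insert 69: [12, 20, 25, 39, 49, 69]

Sorted: [12, 20, 25, 39, 49, 69]


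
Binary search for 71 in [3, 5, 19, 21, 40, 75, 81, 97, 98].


Step 1: lo=0, hi=8, mid=4, val=40
Step 2: lo=5, hi=8, mid=6, val=81
Step 3: lo=5, hi=5, mid=5, val=75

Not found


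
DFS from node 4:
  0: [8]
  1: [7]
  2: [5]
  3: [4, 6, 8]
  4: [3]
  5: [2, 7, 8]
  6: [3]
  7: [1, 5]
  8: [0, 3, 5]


Visit 4, push [3]
Visit 3, push [8, 6]
Visit 6, push []
Visit 8, push [5, 0]
Visit 0, push []
Visit 5, push [7, 2]
Visit 2, push []
Visit 7, push [1]
Visit 1, push []

DFS order: [4, 3, 6, 8, 0, 5, 2, 7, 1]


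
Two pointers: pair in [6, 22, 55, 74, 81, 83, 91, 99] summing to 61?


lo=0(6)+hi=7(99)=105
lo=0(6)+hi=6(91)=97
lo=0(6)+hi=5(83)=89
lo=0(6)+hi=4(81)=87
lo=0(6)+hi=3(74)=80
lo=0(6)+hi=2(55)=61

Yes: 6+55=61


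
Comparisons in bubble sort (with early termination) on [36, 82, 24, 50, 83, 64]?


Algorithm: bubble sort (with early termination)
Input: [36, 82, 24, 50, 83, 64]
Sorted: [24, 36, 50, 64, 82, 83]

12


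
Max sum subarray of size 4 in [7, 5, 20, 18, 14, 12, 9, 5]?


[0:4]: 50
[1:5]: 57
[2:6]: 64
[3:7]: 53
[4:8]: 40

Max: 64 at [2:6]


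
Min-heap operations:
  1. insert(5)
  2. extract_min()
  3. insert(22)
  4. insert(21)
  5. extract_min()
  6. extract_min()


insert(5) -> [5]
extract_min()->5, []
insert(22) -> [22]
insert(21) -> [21, 22]
extract_min()->21, [22]
extract_min()->22, []

Final heap: []


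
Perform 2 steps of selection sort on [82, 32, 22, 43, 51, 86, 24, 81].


Initial: [82, 32, 22, 43, 51, 86, 24, 81]
Step 1: min=22 at 2
  Swap: [22, 32, 82, 43, 51, 86, 24, 81]
Step 2: min=24 at 6
  Swap: [22, 24, 82, 43, 51, 86, 32, 81]

After 2 steps: [22, 24, 82, 43, 51, 86, 32, 81]


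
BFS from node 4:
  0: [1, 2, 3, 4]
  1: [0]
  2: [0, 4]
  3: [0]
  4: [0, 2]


Visit 4, enqueue [0, 2]
Visit 0, enqueue [1, 3]
Visit 2, enqueue []
Visit 1, enqueue []
Visit 3, enqueue []

BFS order: [4, 0, 2, 1, 3]


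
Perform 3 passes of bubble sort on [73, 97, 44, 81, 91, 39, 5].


Initial: [73, 97, 44, 81, 91, 39, 5]
Pass 1: [73, 44, 81, 91, 39, 5, 97] (5 swaps)
Pass 2: [44, 73, 81, 39, 5, 91, 97] (3 swaps)
Pass 3: [44, 73, 39, 5, 81, 91, 97] (2 swaps)

After 3 passes: [44, 73, 39, 5, 81, 91, 97]


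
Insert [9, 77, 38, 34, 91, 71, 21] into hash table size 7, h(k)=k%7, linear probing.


Insert 9: h=2 -> slot 2
Insert 77: h=0 -> slot 0
Insert 38: h=3 -> slot 3
Insert 34: h=6 -> slot 6
Insert 91: h=0, 1 probes -> slot 1
Insert 71: h=1, 3 probes -> slot 4
Insert 21: h=0, 5 probes -> slot 5

Table: [77, 91, 9, 38, 71, 21, 34]


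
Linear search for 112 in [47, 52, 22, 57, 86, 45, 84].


i=0: 47!=112
i=1: 52!=112
i=2: 22!=112
i=3: 57!=112
i=4: 86!=112
i=5: 45!=112
i=6: 84!=112

Not found, 7 comps


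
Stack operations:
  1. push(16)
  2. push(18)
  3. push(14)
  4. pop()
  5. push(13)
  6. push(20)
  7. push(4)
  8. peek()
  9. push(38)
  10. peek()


push(16) -> [16]
push(18) -> [16, 18]
push(14) -> [16, 18, 14]
pop()->14, [16, 18]
push(13) -> [16, 18, 13]
push(20) -> [16, 18, 13, 20]
push(4) -> [16, 18, 13, 20, 4]
peek()->4
push(38) -> [16, 18, 13, 20, 4, 38]
peek()->38

Final stack: [16, 18, 13, 20, 4, 38]


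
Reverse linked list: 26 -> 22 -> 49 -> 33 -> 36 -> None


Step 1: curr=26, set curr.next=prev(None) | reversed so far: 26
Step 2: curr=22, set curr.next=prev(26) | reversed so far: 22 -> 26
Step 3: curr=49, set curr.next=prev(22) | reversed so far: 49 -> 22 -> 26
Step 4: curr=33, set curr.next=prev(49) | reversed so far: 33 -> 49 -> 22 -> 26
Step 5: curr=36, set curr.next=prev(33) | reversed so far: 36 -> 33 -> 49 -> 22 -> 26

36 -> 33 -> 49 -> 22 -> 26 -> None


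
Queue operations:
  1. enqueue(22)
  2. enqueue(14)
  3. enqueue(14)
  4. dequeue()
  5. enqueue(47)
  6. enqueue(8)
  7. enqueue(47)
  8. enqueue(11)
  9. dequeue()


enqueue(22) -> [22]
enqueue(14) -> [22, 14]
enqueue(14) -> [22, 14, 14]
dequeue()->22, [14, 14]
enqueue(47) -> [14, 14, 47]
enqueue(8) -> [14, 14, 47, 8]
enqueue(47) -> [14, 14, 47, 8, 47]
enqueue(11) -> [14, 14, 47, 8, 47, 11]
dequeue()->14, [14, 47, 8, 47, 11]

Final queue: [14, 47, 8, 47, 11]


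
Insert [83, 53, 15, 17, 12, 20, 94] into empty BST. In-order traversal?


Insert 83: root
Insert 53: L from 83
Insert 15: L from 83 -> L from 53
Insert 17: L from 83 -> L from 53 -> R from 15
Insert 12: L from 83 -> L from 53 -> L from 15
Insert 20: L from 83 -> L from 53 -> R from 15 -> R from 17
Insert 94: R from 83

In-order: [12, 15, 17, 20, 53, 83, 94]


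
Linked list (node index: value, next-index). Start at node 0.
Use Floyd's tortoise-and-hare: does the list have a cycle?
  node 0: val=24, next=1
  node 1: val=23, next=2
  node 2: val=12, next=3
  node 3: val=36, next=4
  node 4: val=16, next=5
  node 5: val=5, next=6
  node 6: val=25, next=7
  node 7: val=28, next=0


Floyd's tortoise (slow, +1) and hare (fast, +2):
  init: slow=0, fast=0
  step 1: slow=1, fast=2
  step 2: slow=2, fast=4
  step 3: slow=3, fast=6
  step 4: slow=4, fast=0
  step 5: slow=5, fast=2
  step 6: slow=6, fast=4
  step 7: slow=7, fast=6
  step 8: slow=0, fast=0
  slow == fast at node 0: cycle detected

Cycle: yes


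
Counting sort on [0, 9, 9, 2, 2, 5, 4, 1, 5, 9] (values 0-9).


Input: [0, 9, 9, 2, 2, 5, 4, 1, 5, 9]
Counts: [1, 1, 2, 0, 1, 2, 0, 0, 0, 3]

Sorted: [0, 1, 2, 2, 4, 5, 5, 9, 9, 9]


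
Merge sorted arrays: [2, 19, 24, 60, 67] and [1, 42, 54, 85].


Take 1 from B
Take 2 from A
Take 19 from A
Take 24 from A
Take 42 from B
Take 54 from B
Take 60 from A
Take 67 from A

Merged: [1, 2, 19, 24, 42, 54, 60, 67, 85]


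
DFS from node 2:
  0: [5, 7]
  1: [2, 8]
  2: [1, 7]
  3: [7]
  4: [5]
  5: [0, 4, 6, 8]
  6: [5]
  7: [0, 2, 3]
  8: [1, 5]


Visit 2, push [7, 1]
Visit 1, push [8]
Visit 8, push [5]
Visit 5, push [6, 4, 0]
Visit 0, push [7]
Visit 7, push [3]
Visit 3, push []
Visit 4, push []
Visit 6, push []

DFS order: [2, 1, 8, 5, 0, 7, 3, 4, 6]


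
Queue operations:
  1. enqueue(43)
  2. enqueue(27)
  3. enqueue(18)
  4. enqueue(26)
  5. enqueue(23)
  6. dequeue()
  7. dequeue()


enqueue(43) -> [43]
enqueue(27) -> [43, 27]
enqueue(18) -> [43, 27, 18]
enqueue(26) -> [43, 27, 18, 26]
enqueue(23) -> [43, 27, 18, 26, 23]
dequeue()->43, [27, 18, 26, 23]
dequeue()->27, [18, 26, 23]

Final queue: [18, 26, 23]


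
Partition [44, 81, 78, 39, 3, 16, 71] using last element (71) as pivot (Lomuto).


Pivot: 71
  44 <= 71: advance i (no swap)
  39 <= 71: swap -> [44, 39, 78, 81, 3, 16, 71]
  3 <= 71: swap -> [44, 39, 3, 81, 78, 16, 71]
  16 <= 71: swap -> [44, 39, 3, 16, 78, 81, 71]
Place pivot at 4: [44, 39, 3, 16, 71, 81, 78]

Partitioned: [44, 39, 3, 16, 71, 81, 78]


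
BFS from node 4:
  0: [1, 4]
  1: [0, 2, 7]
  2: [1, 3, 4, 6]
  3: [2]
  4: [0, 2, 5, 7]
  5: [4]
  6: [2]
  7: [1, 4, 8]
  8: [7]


Visit 4, enqueue [0, 2, 5, 7]
Visit 0, enqueue [1]
Visit 2, enqueue [3, 6]
Visit 5, enqueue []
Visit 7, enqueue [8]
Visit 1, enqueue []
Visit 3, enqueue []
Visit 6, enqueue []
Visit 8, enqueue []

BFS order: [4, 0, 2, 5, 7, 1, 3, 6, 8]


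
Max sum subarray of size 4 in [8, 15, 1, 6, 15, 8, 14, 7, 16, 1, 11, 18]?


[0:4]: 30
[1:5]: 37
[2:6]: 30
[3:7]: 43
[4:8]: 44
[5:9]: 45
[6:10]: 38
[7:11]: 35
[8:12]: 46

Max: 46 at [8:12]


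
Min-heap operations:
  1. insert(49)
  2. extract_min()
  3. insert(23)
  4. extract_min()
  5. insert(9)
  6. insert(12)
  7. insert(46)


insert(49) -> [49]
extract_min()->49, []
insert(23) -> [23]
extract_min()->23, []
insert(9) -> [9]
insert(12) -> [9, 12]
insert(46) -> [9, 12, 46]

Final heap: [9, 12, 46]


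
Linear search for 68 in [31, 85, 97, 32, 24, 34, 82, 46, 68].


i=0: 31!=68
i=1: 85!=68
i=2: 97!=68
i=3: 32!=68
i=4: 24!=68
i=5: 34!=68
i=6: 82!=68
i=7: 46!=68
i=8: 68==68 found!

Found at 8, 9 comps


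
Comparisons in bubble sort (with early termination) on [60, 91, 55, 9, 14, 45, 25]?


Algorithm: bubble sort (with early termination)
Input: [60, 91, 55, 9, 14, 45, 25]
Sorted: [9, 14, 25, 45, 55, 60, 91]

20


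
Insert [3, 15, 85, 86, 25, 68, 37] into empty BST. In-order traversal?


Insert 3: root
Insert 15: R from 3
Insert 85: R from 3 -> R from 15
Insert 86: R from 3 -> R from 15 -> R from 85
Insert 25: R from 3 -> R from 15 -> L from 85
Insert 68: R from 3 -> R from 15 -> L from 85 -> R from 25
Insert 37: R from 3 -> R from 15 -> L from 85 -> R from 25 -> L from 68

In-order: [3, 15, 25, 37, 68, 85, 86]


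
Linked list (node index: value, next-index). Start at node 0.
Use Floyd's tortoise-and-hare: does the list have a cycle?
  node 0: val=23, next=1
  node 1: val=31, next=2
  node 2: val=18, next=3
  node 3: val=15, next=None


Floyd's tortoise (slow, +1) and hare (fast, +2):
  init: slow=0, fast=0
  step 1: slow=1, fast=2
  step 2: fast 2->3->None, no cycle

Cycle: no


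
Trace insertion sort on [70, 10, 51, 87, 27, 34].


Initial: [70, 10, 51, 87, 27, 34]
Insert 10: [10, 70, 51, 87, 27, 34]
Insert 51: [10, 51, 70, 87, 27, 34]
Insert 87: [10, 51, 70, 87, 27, 34]
Insert 27: [10, 27, 51, 70, 87, 34]
Insert 34: [10, 27, 34, 51, 70, 87]

Sorted: [10, 27, 34, 51, 70, 87]


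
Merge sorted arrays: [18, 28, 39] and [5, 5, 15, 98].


Take 5 from B
Take 5 from B
Take 15 from B
Take 18 from A
Take 28 from A
Take 39 from A

Merged: [5, 5, 15, 18, 28, 39, 98]


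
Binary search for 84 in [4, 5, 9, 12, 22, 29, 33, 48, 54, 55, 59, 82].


Step 1: lo=0, hi=11, mid=5, val=29
Step 2: lo=6, hi=11, mid=8, val=54
Step 3: lo=9, hi=11, mid=10, val=59
Step 4: lo=11, hi=11, mid=11, val=82

Not found


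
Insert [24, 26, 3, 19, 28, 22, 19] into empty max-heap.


Insert 24: [24]
Insert 26: [26, 24]
Insert 3: [26, 24, 3]
Insert 19: [26, 24, 3, 19]
Insert 28: [28, 26, 3, 19, 24]
Insert 22: [28, 26, 22, 19, 24, 3]
Insert 19: [28, 26, 22, 19, 24, 3, 19]

Final heap: [28, 26, 22, 19, 24, 3, 19]


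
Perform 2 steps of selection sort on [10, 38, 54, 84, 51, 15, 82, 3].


Initial: [10, 38, 54, 84, 51, 15, 82, 3]
Step 1: min=3 at 7
  Swap: [3, 38, 54, 84, 51, 15, 82, 10]
Step 2: min=10 at 7
  Swap: [3, 10, 54, 84, 51, 15, 82, 38]

After 2 steps: [3, 10, 54, 84, 51, 15, 82, 38]


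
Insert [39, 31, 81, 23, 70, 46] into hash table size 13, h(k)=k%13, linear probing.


Insert 39: h=0 -> slot 0
Insert 31: h=5 -> slot 5
Insert 81: h=3 -> slot 3
Insert 23: h=10 -> slot 10
Insert 70: h=5, 1 probes -> slot 6
Insert 46: h=7 -> slot 7

Table: [39, None, None, 81, None, 31, 70, 46, None, None, 23, None, None]


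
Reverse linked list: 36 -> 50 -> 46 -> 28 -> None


Step 1: curr=36, set curr.next=prev(None) | reversed so far: 36
Step 2: curr=50, set curr.next=prev(36) | reversed so far: 50 -> 36
Step 3: curr=46, set curr.next=prev(50) | reversed so far: 46 -> 50 -> 36
Step 4: curr=28, set curr.next=prev(46) | reversed so far: 28 -> 46 -> 50 -> 36

28 -> 46 -> 50 -> 36 -> None


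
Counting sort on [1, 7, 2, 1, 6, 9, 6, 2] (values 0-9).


Input: [1, 7, 2, 1, 6, 9, 6, 2]
Counts: [0, 2, 2, 0, 0, 0, 2, 1, 0, 1]

Sorted: [1, 1, 2, 2, 6, 6, 7, 9]


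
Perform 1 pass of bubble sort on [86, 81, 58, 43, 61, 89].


Initial: [86, 81, 58, 43, 61, 89]
Pass 1: [81, 58, 43, 61, 86, 89] (4 swaps)

After 1 pass: [81, 58, 43, 61, 86, 89]


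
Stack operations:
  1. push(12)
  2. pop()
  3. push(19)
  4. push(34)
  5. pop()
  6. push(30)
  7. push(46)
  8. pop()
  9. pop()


push(12) -> [12]
pop()->12, []
push(19) -> [19]
push(34) -> [19, 34]
pop()->34, [19]
push(30) -> [19, 30]
push(46) -> [19, 30, 46]
pop()->46, [19, 30]
pop()->30, [19]

Final stack: [19]


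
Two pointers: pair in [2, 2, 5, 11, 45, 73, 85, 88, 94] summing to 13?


lo=0(2)+hi=8(94)=96
lo=0(2)+hi=7(88)=90
lo=0(2)+hi=6(85)=87
lo=0(2)+hi=5(73)=75
lo=0(2)+hi=4(45)=47
lo=0(2)+hi=3(11)=13

Yes: 2+11=13


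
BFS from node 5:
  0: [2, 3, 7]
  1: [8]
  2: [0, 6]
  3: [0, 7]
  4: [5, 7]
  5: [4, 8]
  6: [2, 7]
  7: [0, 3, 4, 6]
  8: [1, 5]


Visit 5, enqueue [4, 8]
Visit 4, enqueue [7]
Visit 8, enqueue [1]
Visit 7, enqueue [0, 3, 6]
Visit 1, enqueue []
Visit 0, enqueue [2]
Visit 3, enqueue []
Visit 6, enqueue []
Visit 2, enqueue []

BFS order: [5, 4, 8, 7, 1, 0, 3, 6, 2]


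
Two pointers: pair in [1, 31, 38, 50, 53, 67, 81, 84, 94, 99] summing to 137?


lo=0(1)+hi=9(99)=100
lo=1(31)+hi=9(99)=130
lo=2(38)+hi=9(99)=137

Yes: 38+99=137


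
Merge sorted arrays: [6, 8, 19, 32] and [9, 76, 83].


Take 6 from A
Take 8 from A
Take 9 from B
Take 19 from A
Take 32 from A

Merged: [6, 8, 9, 19, 32, 76, 83]


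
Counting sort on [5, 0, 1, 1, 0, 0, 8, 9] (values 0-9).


Input: [5, 0, 1, 1, 0, 0, 8, 9]
Counts: [3, 2, 0, 0, 0, 1, 0, 0, 1, 1]

Sorted: [0, 0, 0, 1, 1, 5, 8, 9]


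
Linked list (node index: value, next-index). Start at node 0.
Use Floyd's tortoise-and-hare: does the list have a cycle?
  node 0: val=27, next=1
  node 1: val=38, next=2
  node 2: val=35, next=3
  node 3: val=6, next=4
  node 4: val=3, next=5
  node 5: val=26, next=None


Floyd's tortoise (slow, +1) and hare (fast, +2):
  init: slow=0, fast=0
  step 1: slow=1, fast=2
  step 2: slow=2, fast=4
  step 3: fast 4->5->None, no cycle

Cycle: no


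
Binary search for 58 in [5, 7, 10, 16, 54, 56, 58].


Step 1: lo=0, hi=6, mid=3, val=16
Step 2: lo=4, hi=6, mid=5, val=56
Step 3: lo=6, hi=6, mid=6, val=58

Found at index 6


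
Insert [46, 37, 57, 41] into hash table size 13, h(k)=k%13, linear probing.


Insert 46: h=7 -> slot 7
Insert 37: h=11 -> slot 11
Insert 57: h=5 -> slot 5
Insert 41: h=2 -> slot 2

Table: [None, None, 41, None, None, 57, None, 46, None, None, None, 37, None]


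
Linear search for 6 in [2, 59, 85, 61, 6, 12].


i=0: 2!=6
i=1: 59!=6
i=2: 85!=6
i=3: 61!=6
i=4: 6==6 found!

Found at 4, 5 comps


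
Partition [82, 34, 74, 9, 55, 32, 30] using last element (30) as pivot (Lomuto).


Pivot: 30
  9 <= 30: swap -> [9, 34, 74, 82, 55, 32, 30]
Place pivot at 1: [9, 30, 74, 82, 55, 32, 34]

Partitioned: [9, 30, 74, 82, 55, 32, 34]


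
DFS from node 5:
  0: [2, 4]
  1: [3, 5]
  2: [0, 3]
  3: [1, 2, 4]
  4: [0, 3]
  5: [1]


Visit 5, push [1]
Visit 1, push [3]
Visit 3, push [4, 2]
Visit 2, push [0]
Visit 0, push [4]
Visit 4, push []

DFS order: [5, 1, 3, 2, 0, 4]


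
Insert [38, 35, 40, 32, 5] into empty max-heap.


Insert 38: [38]
Insert 35: [38, 35]
Insert 40: [40, 35, 38]
Insert 32: [40, 35, 38, 32]
Insert 5: [40, 35, 38, 32, 5]

Final heap: [40, 35, 38, 32, 5]


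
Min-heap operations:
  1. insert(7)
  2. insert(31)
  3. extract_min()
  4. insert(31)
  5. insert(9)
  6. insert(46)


insert(7) -> [7]
insert(31) -> [7, 31]
extract_min()->7, [31]
insert(31) -> [31, 31]
insert(9) -> [9, 31, 31]
insert(46) -> [9, 31, 31, 46]

Final heap: [9, 31, 31, 46]


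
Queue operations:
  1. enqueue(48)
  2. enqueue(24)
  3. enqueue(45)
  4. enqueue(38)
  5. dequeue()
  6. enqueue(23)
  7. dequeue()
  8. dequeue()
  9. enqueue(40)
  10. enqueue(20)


enqueue(48) -> [48]
enqueue(24) -> [48, 24]
enqueue(45) -> [48, 24, 45]
enqueue(38) -> [48, 24, 45, 38]
dequeue()->48, [24, 45, 38]
enqueue(23) -> [24, 45, 38, 23]
dequeue()->24, [45, 38, 23]
dequeue()->45, [38, 23]
enqueue(40) -> [38, 23, 40]
enqueue(20) -> [38, 23, 40, 20]

Final queue: [38, 23, 40, 20]


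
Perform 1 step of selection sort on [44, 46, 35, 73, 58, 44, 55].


Initial: [44, 46, 35, 73, 58, 44, 55]
Step 1: min=35 at 2
  Swap: [35, 46, 44, 73, 58, 44, 55]

After 1 step: [35, 46, 44, 73, 58, 44, 55]


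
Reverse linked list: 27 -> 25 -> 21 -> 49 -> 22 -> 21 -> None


Step 1: curr=27, set curr.next=prev(None) | reversed so far: 27
Step 2: curr=25, set curr.next=prev(27) | reversed so far: 25 -> 27
Step 3: curr=21, set curr.next=prev(25) | reversed so far: 21 -> 25 -> 27
Step 4: curr=49, set curr.next=prev(21) | reversed so far: 49 -> 21 -> 25 -> 27
Step 5: curr=22, set curr.next=prev(49) | reversed so far: 22 -> 49 -> 21 -> 25 -> 27
Step 6: curr=21, set curr.next=prev(22) | reversed so far: 21 -> 22 -> 49 -> 21 -> 25 -> 27

21 -> 22 -> 49 -> 21 -> 25 -> 27 -> None


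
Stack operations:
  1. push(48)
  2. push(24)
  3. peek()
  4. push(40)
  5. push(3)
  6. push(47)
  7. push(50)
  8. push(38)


push(48) -> [48]
push(24) -> [48, 24]
peek()->24
push(40) -> [48, 24, 40]
push(3) -> [48, 24, 40, 3]
push(47) -> [48, 24, 40, 3, 47]
push(50) -> [48, 24, 40, 3, 47, 50]
push(38) -> [48, 24, 40, 3, 47, 50, 38]

Final stack: [48, 24, 40, 3, 47, 50, 38]


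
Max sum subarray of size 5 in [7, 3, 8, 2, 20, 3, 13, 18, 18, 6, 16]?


[0:5]: 40
[1:6]: 36
[2:7]: 46
[3:8]: 56
[4:9]: 72
[5:10]: 58
[6:11]: 71

Max: 72 at [4:9]


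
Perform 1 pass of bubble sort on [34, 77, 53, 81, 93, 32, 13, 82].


Initial: [34, 77, 53, 81, 93, 32, 13, 82]
Pass 1: [34, 53, 77, 81, 32, 13, 82, 93] (4 swaps)

After 1 pass: [34, 53, 77, 81, 32, 13, 82, 93]


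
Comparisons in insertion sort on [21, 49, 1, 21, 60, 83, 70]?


Algorithm: insertion sort
Input: [21, 49, 1, 21, 60, 83, 70]
Sorted: [1, 21, 21, 49, 60, 70, 83]

9


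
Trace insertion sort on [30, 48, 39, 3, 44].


Initial: [30, 48, 39, 3, 44]
Insert 48: [30, 48, 39, 3, 44]
Insert 39: [30, 39, 48, 3, 44]
Insert 3: [3, 30, 39, 48, 44]
Insert 44: [3, 30, 39, 44, 48]

Sorted: [3, 30, 39, 44, 48]


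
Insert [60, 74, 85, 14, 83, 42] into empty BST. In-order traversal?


Insert 60: root
Insert 74: R from 60
Insert 85: R from 60 -> R from 74
Insert 14: L from 60
Insert 83: R from 60 -> R from 74 -> L from 85
Insert 42: L from 60 -> R from 14

In-order: [14, 42, 60, 74, 83, 85]


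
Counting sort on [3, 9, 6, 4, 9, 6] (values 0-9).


Input: [3, 9, 6, 4, 9, 6]
Counts: [0, 0, 0, 1, 1, 0, 2, 0, 0, 2]

Sorted: [3, 4, 6, 6, 9, 9]


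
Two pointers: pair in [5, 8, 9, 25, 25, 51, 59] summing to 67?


lo=0(5)+hi=6(59)=64
lo=1(8)+hi=6(59)=67

Yes: 8+59=67


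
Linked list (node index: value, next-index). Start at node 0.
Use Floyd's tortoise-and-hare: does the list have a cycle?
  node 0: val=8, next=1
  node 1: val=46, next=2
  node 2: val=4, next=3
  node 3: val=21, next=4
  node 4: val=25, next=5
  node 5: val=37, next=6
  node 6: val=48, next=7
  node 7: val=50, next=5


Floyd's tortoise (slow, +1) and hare (fast, +2):
  init: slow=0, fast=0
  step 1: slow=1, fast=2
  step 2: slow=2, fast=4
  step 3: slow=3, fast=6
  step 4: slow=4, fast=5
  step 5: slow=5, fast=7
  step 6: slow=6, fast=6
  slow == fast at node 6: cycle detected

Cycle: yes


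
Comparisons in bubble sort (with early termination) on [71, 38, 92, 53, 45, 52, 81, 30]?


Algorithm: bubble sort (with early termination)
Input: [71, 38, 92, 53, 45, 52, 81, 30]
Sorted: [30, 38, 45, 52, 53, 71, 81, 92]

28


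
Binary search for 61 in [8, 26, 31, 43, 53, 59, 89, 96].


Step 1: lo=0, hi=7, mid=3, val=43
Step 2: lo=4, hi=7, mid=5, val=59
Step 3: lo=6, hi=7, mid=6, val=89

Not found


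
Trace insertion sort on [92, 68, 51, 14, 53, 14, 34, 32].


Initial: [92, 68, 51, 14, 53, 14, 34, 32]
Insert 68: [68, 92, 51, 14, 53, 14, 34, 32]
Insert 51: [51, 68, 92, 14, 53, 14, 34, 32]
Insert 14: [14, 51, 68, 92, 53, 14, 34, 32]
Insert 53: [14, 51, 53, 68, 92, 14, 34, 32]
Insert 14: [14, 14, 51, 53, 68, 92, 34, 32]
Insert 34: [14, 14, 34, 51, 53, 68, 92, 32]
Insert 32: [14, 14, 32, 34, 51, 53, 68, 92]

Sorted: [14, 14, 32, 34, 51, 53, 68, 92]


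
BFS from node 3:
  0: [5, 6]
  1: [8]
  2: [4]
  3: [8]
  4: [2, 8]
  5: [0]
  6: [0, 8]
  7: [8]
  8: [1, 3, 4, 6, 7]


Visit 3, enqueue [8]
Visit 8, enqueue [1, 4, 6, 7]
Visit 1, enqueue []
Visit 4, enqueue [2]
Visit 6, enqueue [0]
Visit 7, enqueue []
Visit 2, enqueue []
Visit 0, enqueue [5]
Visit 5, enqueue []

BFS order: [3, 8, 1, 4, 6, 7, 2, 0, 5]


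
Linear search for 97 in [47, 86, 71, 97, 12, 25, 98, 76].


i=0: 47!=97
i=1: 86!=97
i=2: 71!=97
i=3: 97==97 found!

Found at 3, 4 comps


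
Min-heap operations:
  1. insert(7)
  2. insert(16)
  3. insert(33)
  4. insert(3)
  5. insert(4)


insert(7) -> [7]
insert(16) -> [7, 16]
insert(33) -> [7, 16, 33]
insert(3) -> [3, 7, 33, 16]
insert(4) -> [3, 4, 33, 16, 7]

Final heap: [3, 4, 33, 16, 7]


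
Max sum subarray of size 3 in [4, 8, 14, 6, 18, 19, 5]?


[0:3]: 26
[1:4]: 28
[2:5]: 38
[3:6]: 43
[4:7]: 42

Max: 43 at [3:6]


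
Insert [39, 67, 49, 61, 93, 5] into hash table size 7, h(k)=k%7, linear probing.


Insert 39: h=4 -> slot 4
Insert 67: h=4, 1 probes -> slot 5
Insert 49: h=0 -> slot 0
Insert 61: h=5, 1 probes -> slot 6
Insert 93: h=2 -> slot 2
Insert 5: h=5, 3 probes -> slot 1

Table: [49, 5, 93, None, 39, 67, 61]


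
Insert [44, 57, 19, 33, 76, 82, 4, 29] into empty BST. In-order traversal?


Insert 44: root
Insert 57: R from 44
Insert 19: L from 44
Insert 33: L from 44 -> R from 19
Insert 76: R from 44 -> R from 57
Insert 82: R from 44 -> R from 57 -> R from 76
Insert 4: L from 44 -> L from 19
Insert 29: L from 44 -> R from 19 -> L from 33

In-order: [4, 19, 29, 33, 44, 57, 76, 82]


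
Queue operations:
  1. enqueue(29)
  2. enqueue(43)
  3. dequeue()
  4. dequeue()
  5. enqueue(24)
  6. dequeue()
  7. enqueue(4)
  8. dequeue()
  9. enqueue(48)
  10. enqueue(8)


enqueue(29) -> [29]
enqueue(43) -> [29, 43]
dequeue()->29, [43]
dequeue()->43, []
enqueue(24) -> [24]
dequeue()->24, []
enqueue(4) -> [4]
dequeue()->4, []
enqueue(48) -> [48]
enqueue(8) -> [48, 8]

Final queue: [48, 8]


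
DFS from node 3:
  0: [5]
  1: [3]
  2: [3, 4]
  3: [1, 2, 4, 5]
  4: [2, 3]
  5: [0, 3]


Visit 3, push [5, 4, 2, 1]
Visit 1, push []
Visit 2, push [4]
Visit 4, push []
Visit 5, push [0]
Visit 0, push []

DFS order: [3, 1, 2, 4, 5, 0]
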